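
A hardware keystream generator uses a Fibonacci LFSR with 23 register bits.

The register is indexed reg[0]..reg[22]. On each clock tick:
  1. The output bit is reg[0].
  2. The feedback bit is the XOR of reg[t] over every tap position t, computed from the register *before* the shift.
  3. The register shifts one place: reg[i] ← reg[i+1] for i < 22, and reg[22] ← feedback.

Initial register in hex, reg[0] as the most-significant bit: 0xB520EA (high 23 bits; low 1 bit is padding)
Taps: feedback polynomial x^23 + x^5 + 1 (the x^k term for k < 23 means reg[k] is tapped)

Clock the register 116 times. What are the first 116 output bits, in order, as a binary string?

k : reg_k → out_k, fb_k
0: 10110101001000001110101 → 1, fb=0
1: 01101010010000011101010 → 0, fb=0
2: 11010100100000111010100 → 1, fb=0
3: 10101001000001110101000 → 1, fb=1
4: 01010010000011101010001 → 0, fb=0
5: 10100100000111010100010 → 1, fb=0
6: 01001000001110101000100 → 0, fb=0
7: 10010000011101010001000 → 1, fb=1
8: 00100000111010100010001 → 0, fb=0
9: 01000001110101000100010 → 0, fb=0
10: 10000011101010001000100 → 1, fb=1
11: 00000111010100010001001 → 0, fb=1
12: 00001110101000100010011 → 0, fb=1
13: 00011101010001000100111 → 0, fb=1
14: 00111010100010001001111 → 0, fb=0
15: 01110101000100010011110 → 0, fb=1
16: 11101010001000100111101 → 1, fb=1
17: 11010100010001001111011 → 1, fb=0
18: 10101000100010011110110 → 1, fb=1
19: 01010001000100111101101 → 0, fb=0
20: 10100010001001111011010 → 1, fb=1
21: 01000100010011110110101 → 0, fb=1
22: 10001000100111101101011 → 1, fb=1
23: 00010001001111011010111 → 0, fb=0
24: 00100010011110110101110 → 0, fb=0
25: 01000100111101101011100 → 0, fb=1
26: 10001001111011010111001 → 1, fb=1
27: 00010011110110101110011 → 0, fb=0
28: 00100111101101011100110 → 0, fb=1
29: 01001111011010111001101 → 0, fb=1
30: 10011110110101110011011 → 1, fb=0
31: 00111101101011100110110 → 0, fb=1
32: 01111011010111001101101 → 0, fb=0
33: 11110110101110011011010 → 1, fb=0
34: 11101101011100110110100 → 1, fb=0
35: 11011010111001101101000 → 1, fb=1
36: 10110101110011011010001 → 1, fb=0
37: 01101011100110110100010 → 0, fb=0
38: 11010111001101101000100 → 1, fb=0
39: 10101110011011010001000 → 1, fb=0
40: 01011100110110100010000 → 0, fb=1
41: 10111001101101000100001 → 1, fb=1
42: 01110011011010001000011 → 0, fb=0
43: 11100110110100010000110 → 1, fb=0
44: 11001101101000100001100 → 1, fb=0
45: 10011011010001000011000 → 1, fb=1
46: 00110110100010000110001 → 0, fb=1
47: 01101101000100001100011 → 0, fb=1
48: 11011010001000011000111 → 1, fb=1
49: 10110100010000110001111 → 1, fb=0
50: 01101000100001100011110 → 0, fb=0
51: 11010001000011000111100 → 1, fb=1
52: 10100010000110001111001 → 1, fb=1
53: 01000100001100011110011 → 0, fb=1
54: 10001000011000111100111 → 1, fb=1
55: 00010000110001111001111 → 0, fb=0
56: 00100001100011110011110 → 0, fb=0
57: 01000011000111100111100 → 0, fb=0
58: 10000110001111001111000 → 1, fb=0
59: 00001100011110011110000 → 0, fb=1
60: 00011000111100111100001 → 0, fb=0
61: 00110001111001111000010 → 0, fb=0
62: 01100011110011110000100 → 0, fb=0
63: 11000111100111100001000 → 1, fb=0
64: 10001111001111000010000 → 1, fb=0
65: 00011110011110000100000 → 0, fb=1
66: 00111100111100001000001 → 0, fb=1
67: 01111001111000010000011 → 0, fb=0
68: 11110011110000100000110 → 1, fb=1
69: 11100111100001000001101 → 1, fb=0
70: 11001111000010000011010 → 1, fb=0
71: 10011110000100000110100 → 1, fb=0
72: 00111100001000001101000 → 0, fb=1
73: 01111000010000011010001 → 0, fb=0
74: 11110000100000110100010 → 1, fb=1
75: 11100001000001101000101 → 1, fb=1
76: 11000010000011010001011 → 1, fb=1
77: 10000100000110100010111 → 1, fb=0
78: 00001000001101000101110 → 0, fb=0
79: 00010000011010001011100 → 0, fb=0
80: 00100000110100010111000 → 0, fb=0
81: 01000001101000101110000 → 0, fb=0
82: 10000011010001011100000 → 1, fb=1
83: 00000110100010111000001 → 0, fb=1
84: 00001101000101110000011 → 0, fb=1
85: 00011010001011100000111 → 0, fb=0
86: 00110100010111000001110 → 0, fb=1
87: 01101000101110000011101 → 0, fb=0
88: 11010001011100000111010 → 1, fb=1
89: 10100010111000001110101 → 1, fb=1
90: 01000101110000011101011 → 0, fb=1
91: 10001011100000111010111 → 1, fb=1
92: 00010111000001110101111 → 0, fb=1
93: 00101110000011101011111 → 0, fb=1
94: 01011100000111010111111 → 0, fb=1
95: 10111000001110101111111 → 1, fb=1
96: 01110000011101011111111 → 0, fb=0
97: 11100000111010111111110 → 1, fb=1
98: 11000001110101111111101 → 1, fb=1
99: 10000011101011111111011 → 1, fb=1
100: 00000111010111111110111 → 0, fb=1
101: 00001110101111111101111 → 0, fb=1
102: 00011101011111111011111 → 0, fb=1
103: 00111010111111110111111 → 0, fb=0
104: 01110101111111101111110 → 0, fb=1
105: 11101011111111011111101 → 1, fb=1
106: 11010111111110111111011 → 1, fb=0
107: 10101111111101111110110 → 1, fb=0
108: 01011111111011111101100 → 0, fb=1
109: 10111111110111111011001 → 1, fb=0
110: 01111111101111110110010 → 0, fb=1
111: 11111111011111101100101 → 1, fb=0
112: 11111110111111011001010 → 1, fb=0
113: 11111101111110110010100 → 1, fb=0
114: 11111011111101100101000 → 1, fb=1
115: 11110111111011001010001 → 1, fb=0

10110101001000001110101000100010011110110101110011011010001000011000111100111100001000001101000101110000011101011111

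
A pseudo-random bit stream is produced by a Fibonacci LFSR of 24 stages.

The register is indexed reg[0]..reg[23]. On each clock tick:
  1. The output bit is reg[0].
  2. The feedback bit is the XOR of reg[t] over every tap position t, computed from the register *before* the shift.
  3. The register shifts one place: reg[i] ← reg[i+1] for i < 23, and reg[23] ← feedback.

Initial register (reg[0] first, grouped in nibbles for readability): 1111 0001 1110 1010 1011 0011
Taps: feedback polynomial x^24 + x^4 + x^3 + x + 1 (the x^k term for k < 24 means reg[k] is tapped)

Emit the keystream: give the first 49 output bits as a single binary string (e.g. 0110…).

1111000111101010101100111000001111000001011100001

step | reg (before) | out | fb
   0 | 111100011110101010110011 | 1 | 1
   1 | 111000111101010101100111 | 1 | 0
   2 | 110001111010101011001110 | 1 | 0
   3 | 100011110101010110011100 | 1 | 0
   4 | 000111101010101100111000 | 0 | 0
   5 | 001111010101011001110000 | 0 | 0
   6 | 011110101010110011100000 | 0 | 1
   7 | 111101010101100111000001 | 1 | 1
   8 | 111010101011001110000011 | 1 | 1
   9 | 110101010110011100000111 | 1 | 1
  10 | 101010101100111000001111 | 1 | 0
  11 | 010101011001110000011110 | 0 | 0
  12 | 101010110011100000111100 | 1 | 0
  13 | 010101100111000001111000 | 0 | 0
  14 | 101011001110000011110000 | 1 | 0
  15 | 010110011100000111100000 | 0 | 1
  16 | 101100111000001111000001 | 1 | 0
  17 | 011001110000011110000010 | 0 | 1
  18 | 110011100000111100000101 | 1 | 1
  19 | 100111000001111000001011 | 1 | 1
  20 | 001110000011110000010111 | 0 | 0
  21 | 011100000111100000101110 | 0 | 0
  22 | 111000001111000001011100 | 1 | 0
  23 | 110000011110000010111000 | 1 | 0
  24 | 100000111100000101110000 | 1 | 1
  25 | 000001111000001011100001 | 0 | 0
  26 | 000011110000010111000010 | 0 | 1
  27 | 000111100000101110000101 | 0 | 0
  28 | 001111000001011100001010 | 0 | 0
  29 | 011110000010111000010100 | 0 | 1
  30 | 111100000101110000101001 | 1 | 1
  31 | 111000001011100001010011 | 1 | 0
  32 | 110000010111000010100110 | 1 | 0
  33 | 100000101110000101001100 | 1 | 1
  34 | 000001011100001010011001 | 0 | 0
  35 | 000010111000010100110010 | 0 | 1
  36 | 000101110000101001100101 | 0 | 1
  37 | 001011100001010011001011 | 0 | 1
  38 | 010111000010100110010111 | 0 | 1
  39 | 101110000101001100101111 | 1 | 1
  40 | 011100001010011001011111 | 0 | 0
  41 | 111000010100110010111110 | 1 | 0
  42 | 110000101001100101111100 | 1 | 0
  43 | 100001010011001011111000 | 1 | 1
  44 | 000010100110010111110001 | 0 | 1
  45 | 000101001100101111100011 | 0 | 1
  46 | 001010011001011111000111 | 0 | 1
  47 | 010100110010111110001111 | 0 | 0
  48 | 101001100101111100011110 | 1 | 1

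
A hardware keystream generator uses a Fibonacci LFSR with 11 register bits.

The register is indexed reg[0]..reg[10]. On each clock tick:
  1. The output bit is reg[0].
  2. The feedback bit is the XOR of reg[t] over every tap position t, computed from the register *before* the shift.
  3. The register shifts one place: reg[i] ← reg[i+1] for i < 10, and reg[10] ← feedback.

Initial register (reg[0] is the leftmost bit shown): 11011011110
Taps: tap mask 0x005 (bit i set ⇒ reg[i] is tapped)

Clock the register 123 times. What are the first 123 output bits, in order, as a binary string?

step | reg (before) | out | fb
   0 | 11011011110 | 1 | 1
   1 | 10110111101 | 1 | 0
   2 | 01101111010 | 0 | 1
   3 | 11011110101 | 1 | 1
   4 | 10111101011 | 1 | 0
   5 | 01111010110 | 0 | 1
   6 | 11110101101 | 1 | 0
   7 | 11101011010 | 1 | 0
   8 | 11010110100 | 1 | 1
   9 | 10101101001 | 1 | 0
  10 | 01011010010 | 0 | 0
  11 | 10110100100 | 1 | 0
  12 | 01101001000 | 0 | 1
  13 | 11010010001 | 1 | 1
  14 | 10100100011 | 1 | 0
  15 | 01001000110 | 0 | 0
  16 | 10010001100 | 1 | 1
  17 | 00100011001 | 0 | 1
  18 | 01000110011 | 0 | 0
  19 | 10001100110 | 1 | 1
  20 | 00011001101 | 0 | 0
  21 | 00110011010 | 0 | 1
  22 | 01100110101 | 0 | 1
  23 | 11001101011 | 1 | 1
  24 | 10011010111 | 1 | 1
  25 | 00110101111 | 0 | 1
  26 | 01101011111 | 0 | 1
  27 | 11010111111 | 1 | 1
  28 | 10101111111 | 1 | 0
  29 | 01011111110 | 0 | 0
  30 | 10111111100 | 1 | 0
  31 | 01111111000 | 0 | 1
  32 | 11111110001 | 1 | 0
  33 | 11111100010 | 1 | 0
  34 | 11111000100 | 1 | 0
  35 | 11110001000 | 1 | 0
  36 | 11100010000 | 1 | 0
  37 | 11000100000 | 1 | 1
  38 | 10001000001 | 1 | 1
  39 | 00010000011 | 0 | 0
  40 | 00100000110 | 0 | 1
  41 | 01000001101 | 0 | 0
  42 | 10000011010 | 1 | 1
  43 | 00000110101 | 0 | 0
  44 | 00001101010 | 0 | 0
  45 | 00011010100 | 0 | 0
  46 | 00110101000 | 0 | 1
  47 | 01101010001 | 0 | 1
  48 | 11010100011 | 1 | 1
  49 | 10101000111 | 1 | 0
  50 | 01010001110 | 0 | 0
  51 | 10100011100 | 1 | 0
  52 | 01000111000 | 0 | 0
  53 | 10001110000 | 1 | 1
  54 | 00011100001 | 0 | 0
  55 | 00111000010 | 0 | 1
  56 | 01110000101 | 0 | 1
  57 | 11100001011 | 1 | 0
  58 | 11000010110 | 1 | 1
  59 | 10000101101 | 1 | 1
  60 | 00001011011 | 0 | 0
  61 | 00010110110 | 0 | 0
  62 | 00101101100 | 0 | 1
  63 | 01011011001 | 0 | 0
  64 | 10110110010 | 1 | 0
  65 | 01101100100 | 0 | 1
  66 | 11011001001 | 1 | 1
  67 | 10110010011 | 1 | 0
  68 | 01100100110 | 0 | 1
  69 | 11001001101 | 1 | 1
  70 | 10010011011 | 1 | 1
  71 | 00100110111 | 0 | 1
  72 | 01001101111 | 0 | 0
  73 | 10011011110 | 1 | 1
  74 | 00110111101 | 0 | 1
  75 | 01101111011 | 0 | 1
  76 | 11011110111 | 1 | 1
  77 | 10111101111 | 1 | 0
  78 | 01111011110 | 0 | 1
  79 | 11110111101 | 1 | 0
  80 | 11101111010 | 1 | 0
  81 | 11011110100 | 1 | 1
  82 | 10111101001 | 1 | 0
  83 | 01111010010 | 0 | 1
  84 | 11110100101 | 1 | 0
  85 | 11101001010 | 1 | 0
  86 | 11010010100 | 1 | 1
  87 | 10100101001 | 1 | 0
  88 | 01001010010 | 0 | 0
  89 | 10010100100 | 1 | 1
  90 | 00101001001 | 0 | 1
  91 | 01010010011 | 0 | 0
  92 | 10100100110 | 1 | 0
  93 | 01001001100 | 0 | 0
  94 | 10010011000 | 1 | 1
  95 | 00100110001 | 0 | 1
  96 | 01001100011 | 0 | 0
  97 | 10011000110 | 1 | 1
  98 | 00110001101 | 0 | 1
  99 | 01100011011 | 0 | 1
 100 | 11000110111 | 1 | 1
 101 | 10001101111 | 1 | 1
 102 | 00011011111 | 0 | 0
 103 | 00110111110 | 0 | 1
 104 | 01101111101 | 0 | 1
 105 | 11011111011 | 1 | 1
 106 | 10111110111 | 1 | 0
 107 | 01111101110 | 0 | 1
 108 | 11111011101 | 1 | 0
 109 | 11110111010 | 1 | 0
 110 | 11101110100 | 1 | 0
 111 | 11011101000 | 1 | 1
 112 | 10111010001 | 1 | 0
 113 | 01110100010 | 0 | 1
 114 | 11101000101 | 1 | 0
 115 | 11010001010 | 1 | 1
 116 | 10100010101 | 1 | 0
 117 | 01000101010 | 0 | 0
 118 | 10001010100 | 1 | 1
 119 | 00010101001 | 0 | 0
 120 | 00101010010 | 0 | 1
 121 | 01010100101 | 0 | 0
 122 | 10101001010 | 1 | 0

110110111101011010010001100110101111111000100000110101000111000010110110010011011110111101001010010011000110111110111010001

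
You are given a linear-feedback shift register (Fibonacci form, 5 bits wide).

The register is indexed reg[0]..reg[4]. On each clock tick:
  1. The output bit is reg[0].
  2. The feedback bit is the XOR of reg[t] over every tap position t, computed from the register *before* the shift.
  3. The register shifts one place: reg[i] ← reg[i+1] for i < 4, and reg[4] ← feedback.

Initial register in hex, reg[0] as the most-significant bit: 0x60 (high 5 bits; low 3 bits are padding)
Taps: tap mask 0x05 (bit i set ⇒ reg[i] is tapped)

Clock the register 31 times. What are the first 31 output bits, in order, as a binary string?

0110011111000110111010100001001

tick  register→output (feedback)
  0  01100→0 (1)
  1  11001→1 (1)
  2  10011→1 (1)
  3  00111→0 (1)
  4  01111→0 (1)
  5  11111→1 (0)
  6  11110→1 (0)
  7  11100→1 (0)
  8  11000→1 (1)
  9  10001→1 (1)
 10  00011→0 (0)
 11  00110→0 (1)
 12  01101→0 (1)
 13  11011→1 (1)
 14  10111→1 (0)
 15  01110→0 (1)
 16  11101→1 (0)
 17  11010→1 (1)
 18  10101→1 (0)
 19  01010→0 (0)
 20  10100→1 (0)
 21  01000→0 (0)
 22  10000→1 (1)
 23  00001→0 (0)
 24  00010→0 (0)
 25  00100→0 (1)
 26  01001→0 (0)
 27  10010→1 (1)
 28  00101→0 (1)
 29  01011→0 (0)
 30  10110→1 (0)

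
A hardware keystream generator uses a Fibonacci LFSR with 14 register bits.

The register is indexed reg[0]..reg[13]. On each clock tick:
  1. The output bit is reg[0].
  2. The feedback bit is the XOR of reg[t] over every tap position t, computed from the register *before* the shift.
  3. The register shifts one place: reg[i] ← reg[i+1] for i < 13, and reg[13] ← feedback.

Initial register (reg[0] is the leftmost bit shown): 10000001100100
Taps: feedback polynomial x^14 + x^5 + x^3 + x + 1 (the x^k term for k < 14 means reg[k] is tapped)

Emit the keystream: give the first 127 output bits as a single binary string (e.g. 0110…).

step | reg (before) | out | fb
   0 | 10000001100100 | 1 | 1
   1 | 00000011001001 | 0 | 0
   2 | 00000110010010 | 0 | 1
   3 | 00001100100101 | 0 | 1
   4 | 00011001001011 | 0 | 1
   5 | 00110010010111 | 0 | 1
   6 | 01100100101111 | 0 | 0
   7 | 11001001011110 | 1 | 0
   8 | 10010010111100 | 1 | 0
   9 | 00100101111000 | 0 | 1
  10 | 01001011110001 | 0 | 1
  11 | 10010111100011 | 1 | 1
  12 | 00101111000111 | 0 | 1
  13 | 01011110001111 | 0 | 1
  14 | 10111100011111 | 1 | 1
  15 | 01111000111111 | 0 | 0
  16 | 11110001111110 | 1 | 1
  17 | 11100011111101 | 1 | 0
  18 | 11000111111010 | 1 | 1
  19 | 10001111110101 | 1 | 0
  20 | 00011111101010 | 0 | 0
  21 | 00111111010100 | 0 | 0
  22 | 01111110101000 | 0 | 1
  23 | 11111101010001 | 1 | 0
  24 | 11111010100010 | 1 | 1
  25 | 11110101000101 | 1 | 0
  26 | 11101010001010 | 1 | 0
  27 | 11010100010100 | 1 | 0
  28 | 10101000101000 | 1 | 1
  29 | 01010001010001 | 0 | 0
  30 | 10100010100010 | 1 | 1
  31 | 01000101000101 | 0 | 0
  32 | 10001010001010 | 1 | 1
  33 | 00010100010101 | 0 | 0
  34 | 00101000101010 | 0 | 0
  35 | 01010001010100 | 0 | 0
  36 | 10100010101000 | 1 | 1
  37 | 01000101010001 | 0 | 0
  38 | 10001010100010 | 1 | 1
  39 | 00010101000101 | 0 | 0
  40 | 00101010001010 | 0 | 0
  41 | 01010100010100 | 0 | 1
  42 | 10101000101001 | 1 | 1
  43 | 01010001010011 | 0 | 0
  44 | 10100010100110 | 1 | 1
  45 | 01000101001101 | 0 | 0
  46 | 10001010011010 | 1 | 1
  47 | 00010100110101 | 0 | 0
  48 | 00101001101010 | 0 | 0
  49 | 01010011010100 | 0 | 0
  50 | 10100110101000 | 1 | 0
  51 | 01001101010000 | 0 | 0
  52 | 10011010100000 | 1 | 0
  53 | 00110101000000 | 0 | 0
  54 | 01101010000000 | 0 | 1
  55 | 11010100000001 | 1 | 0
  56 | 10101000000010 | 1 | 1
  57 | 01010000000101 | 0 | 0
  58 | 10100000001010 | 1 | 1
  59 | 01000000010101 | 0 | 1
  60 | 10000000101011 | 1 | 1
  61 | 00000001010111 | 0 | 0
  62 | 00000010101110 | 0 | 0
  63 | 00000101011100 | 0 | 1
  64 | 00001010111001 | 0 | 0
  65 | 00010101110010 | 0 | 0
  66 | 00101011100100 | 0 | 0
  67 | 01010111001000 | 0 | 1
  68 | 10101110010001 | 1 | 0
  69 | 01011100100010 | 0 | 1
  70 | 10111001000101 | 1 | 0
  71 | 01110010001010 | 0 | 0
  72 | 11100100010100 | 1 | 1
  73 | 11001000101001 | 1 | 0
  74 | 10010001010010 | 1 | 0
  75 | 00100010100100 | 0 | 0
  76 | 01000101001000 | 0 | 0
  77 | 10001010010000 | 1 | 1
  78 | 00010100100001 | 0 | 0
  79 | 00101001000010 | 0 | 0
  80 | 01010010000100 | 0 | 0
  81 | 10100100001000 | 1 | 0
  82 | 01001000010000 | 0 | 1
  83 | 10010000100001 | 1 | 0
  84 | 00100001000010 | 0 | 0
  85 | 01000010000100 | 0 | 1
  86 | 10000100001001 | 1 | 0
  87 | 00001000010010 | 0 | 0
  88 | 00010000100100 | 0 | 1
  89 | 00100001001001 | 0 | 0
  90 | 01000010010010 | 0 | 1
  91 | 10000100100101 | 1 | 0
  92 | 00001001001010 | 0 | 0
  93 | 00010010010100 | 0 | 1
  94 | 00100100101001 | 0 | 1
  95 | 01001001010011 | 0 | 1
  96 | 10010010100111 | 1 | 0
  97 | 00100101001110 | 0 | 1
  98 | 01001010011101 | 0 | 1
  99 | 10010100111011 | 1 | 1
 100 | 00101001110111 | 0 | 0
 101 | 01010011101110 | 0 | 0
 102 | 10100111011100 | 1 | 0
 103 | 01001110111000 | 0 | 0
 104 | 10011101110000 | 1 | 1
 105 | 00111011100001 | 0 | 1
 106 | 01110111000011 | 0 | 1
 107 | 11101110000111 | 1 | 1
 108 | 11011100001111 | 1 | 0
 109 | 10111000011110 | 1 | 0
 110 | 01110000111100 | 0 | 0
 111 | 11100001111000 | 1 | 0
 112 | 11000011110000 | 1 | 0
 113 | 10000111100000 | 1 | 0
 114 | 00001111000000 | 0 | 1
 115 | 00011110000001 | 0 | 0
 116 | 00111100000010 | 0 | 0
 117 | 01111000000100 | 0 | 0
 118 | 11110000001000 | 1 | 1
 119 | 11100000010001 | 1 | 0
 120 | 11000000100010 | 1 | 0
 121 | 10000001000100 | 1 | 1
 122 | 00000010001001 | 0 | 0
 123 | 00000100010010 | 0 | 1
 124 | 00001000100101 | 0 | 0
 125 | 00010001001010 | 0 | 1
 126 | 00100010010101 | 0 | 0

1000000110010010111100011111101010001010001010100010100110101000000010101110010001010010000100001001001010011101110000111100000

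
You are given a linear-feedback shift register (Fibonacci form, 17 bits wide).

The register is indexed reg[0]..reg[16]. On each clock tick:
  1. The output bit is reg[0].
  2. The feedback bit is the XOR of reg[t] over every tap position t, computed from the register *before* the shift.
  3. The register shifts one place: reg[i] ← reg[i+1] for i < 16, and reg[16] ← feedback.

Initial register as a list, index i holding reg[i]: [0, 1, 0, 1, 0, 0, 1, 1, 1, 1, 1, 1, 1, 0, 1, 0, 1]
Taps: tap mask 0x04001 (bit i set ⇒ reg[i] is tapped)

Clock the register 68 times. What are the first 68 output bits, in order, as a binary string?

01010011111110101111011100011110101011100100011110100011010010101000

k : reg_k → out_k, fb_k
0: 01010011111110101 → 0, fb=1
1: 10100111111101011 → 1, fb=1
2: 01001111111010111 → 0, fb=1
3: 10011111110101111 → 1, fb=0
4: 00111111101011110 → 0, fb=1
5: 01111111010111101 → 0, fb=1
6: 11111110101111011 → 1, fb=1
7: 11111101011110111 → 1, fb=0
8: 11111010111101110 → 1, fb=0
9: 11110101111011100 → 1, fb=0
10: 11101011110111000 → 1, fb=1
11: 11010111101110001 → 1, fb=1
12: 10101111011100011 → 1, fb=1
13: 01011110111000111 → 0, fb=1
14: 10111101110001111 → 1, fb=0
15: 01111011100011110 → 0, fb=1
16: 11110111000111101 → 1, fb=0
17: 11101110001111010 → 1, fb=1
18: 11011100011110101 → 1, fb=0
19: 10111000111101010 → 1, fb=1
20: 01110001111010101 → 0, fb=1
21: 11100011110101011 → 1, fb=1
22: 11000111101010111 → 1, fb=0
23: 10001111010101110 → 1, fb=0
24: 00011110101011100 → 0, fb=1
25: 00111101010111001 → 0, fb=0
26: 01111010101110010 → 0, fb=0
27: 11110101011100100 → 1, fb=0
28: 11101010111001000 → 1, fb=1
29: 11010101110010001 → 1, fb=1
30: 10101011100100011 → 1, fb=1
31: 01010111001000111 → 0, fb=1
32: 10101110010001111 → 1, fb=0
33: 01011100100011110 → 0, fb=1
34: 10111001000111101 → 1, fb=0
35: 01110010001111010 → 0, fb=0
36: 11100100011110100 → 1, fb=0
37: 11001000111101000 → 1, fb=1
38: 10010001111010001 → 1, fb=1
39: 00100011110100011 → 0, fb=0
40: 01000111101000110 → 0, fb=1
41: 10001111010001101 → 1, fb=0
42: 00011110100011010 → 0, fb=0
43: 00111101000110100 → 0, fb=1
44: 01111010001101001 → 0, fb=0
45: 11110100011010010 → 1, fb=1
46: 11101000110100101 → 1, fb=0
47: 11010001101001010 → 1, fb=1
48: 10100011010010101 → 1, fb=0
49: 01000110100101010 → 0, fb=0
50: 10001101001010100 → 1, fb=0
51: 00011010010101000 → 0, fb=0
52: 00110100101010000 → 0, fb=0
53: 01101001010100000 → 0, fb=0
54: 11010010101000000 → 1, fb=1
55: 10100101010000001 → 1, fb=1
56: 01001010100000011 → 0, fb=0
57: 10010101000000110 → 1, fb=0
58: 00101010000001100 → 0, fb=1
59: 01010100000011001 → 0, fb=0
60: 10101000000110010 → 1, fb=1
61: 01010000001100101 → 0, fb=1
62: 10100000011001011 → 1, fb=1
63: 01000000110010111 → 0, fb=1
64: 10000001100101111 → 1, fb=0
65: 00000011001011110 → 0, fb=1
66: 00000110010111101 → 0, fb=1
67: 00001100101111011 → 0, fb=0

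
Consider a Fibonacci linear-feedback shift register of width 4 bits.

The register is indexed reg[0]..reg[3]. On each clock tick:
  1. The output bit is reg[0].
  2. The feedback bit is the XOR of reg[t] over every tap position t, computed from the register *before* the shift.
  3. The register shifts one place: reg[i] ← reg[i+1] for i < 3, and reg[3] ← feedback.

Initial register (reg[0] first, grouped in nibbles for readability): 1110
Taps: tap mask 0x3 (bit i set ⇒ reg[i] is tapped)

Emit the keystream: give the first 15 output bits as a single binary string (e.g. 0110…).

tick  register→output (feedback)
  0  1110→1 (0)
  1  1100→1 (0)
  2  1000→1 (1)
  3  0001→0 (0)
  4  0010→0 (0)
  5  0100→0 (1)
  6  1001→1 (1)
  7  0011→0 (0)
  8  0110→0 (1)
  9  1101→1 (0)
 10  1010→1 (1)
 11  0101→0 (1)
 12  1011→1 (1)
 13  0111→0 (1)
 14  1111→1 (0)

111000100110101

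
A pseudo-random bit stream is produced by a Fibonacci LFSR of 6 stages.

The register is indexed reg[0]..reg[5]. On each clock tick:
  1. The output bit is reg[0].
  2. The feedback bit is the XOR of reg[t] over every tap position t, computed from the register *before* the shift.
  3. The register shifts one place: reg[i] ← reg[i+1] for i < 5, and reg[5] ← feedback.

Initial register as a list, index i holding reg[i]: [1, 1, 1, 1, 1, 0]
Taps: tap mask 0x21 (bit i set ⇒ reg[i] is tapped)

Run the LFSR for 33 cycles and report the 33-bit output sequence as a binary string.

step | reg (before) | out | fb
   0 | 111110 | 1 | 1
   1 | 111101 | 1 | 0
   2 | 111010 | 1 | 1
   3 | 110101 | 1 | 0
   4 | 101010 | 1 | 1
   5 | 010101 | 0 | 1
   6 | 101011 | 1 | 0
   7 | 010110 | 0 | 0
   8 | 101100 | 1 | 1
   9 | 011001 | 0 | 1
  10 | 110011 | 1 | 0
  11 | 100110 | 1 | 1
  12 | 001101 | 0 | 1
  13 | 011011 | 0 | 1
  14 | 110111 | 1 | 0
  15 | 101110 | 1 | 1
  16 | 011101 | 0 | 1
  17 | 111011 | 1 | 0
  18 | 110110 | 1 | 1
  19 | 101101 | 1 | 0
  20 | 011010 | 0 | 0
  21 | 110100 | 1 | 1
  22 | 101001 | 1 | 0
  23 | 010010 | 0 | 0
  24 | 100100 | 1 | 1
  25 | 001001 | 0 | 1
  26 | 010011 | 0 | 1
  27 | 100111 | 1 | 0
  28 | 001110 | 0 | 0
  29 | 011100 | 0 | 0
  30 | 111000 | 1 | 1
  31 | 110001 | 1 | 0
  32 | 100010 | 1 | 1

111110101011001101110110100100111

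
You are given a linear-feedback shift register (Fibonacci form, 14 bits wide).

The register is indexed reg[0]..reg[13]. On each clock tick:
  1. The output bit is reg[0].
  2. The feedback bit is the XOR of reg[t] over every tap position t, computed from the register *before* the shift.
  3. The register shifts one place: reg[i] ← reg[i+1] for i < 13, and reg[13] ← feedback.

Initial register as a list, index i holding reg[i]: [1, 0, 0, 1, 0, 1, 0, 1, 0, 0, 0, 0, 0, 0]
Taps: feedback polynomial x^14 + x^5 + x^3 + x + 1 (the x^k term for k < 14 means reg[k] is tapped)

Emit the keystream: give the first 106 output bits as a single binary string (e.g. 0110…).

1001010100000010110111010010100010101100101001000001000100111010011101110100111100101001001101000101000111

tick  register→output (feedback)
  0  10010101000000→1 (1)
  1  00101010000001→0 (0)
  2  01010100000010→0 (1)
  3  10101000000101→1 (1)
  4  01010000001011→0 (0)
  5  10100000010110→1 (1)
  6  01000000101101→0 (1)
  7  10000001011011→1 (1)
  8  00000010110111→0 (0)
  9  00000101101110→0 (1)
 10  00001011011101→0 (0)
 11  00010110111010→0 (0)
 12  00101101110100→0 (1)
 13  01011011101001→0 (0)
 14  10110111010010→1 (1)
 15  01101110100101→0 (0)
 16  11011101001010→1 (0)
 17  10111010010100→1 (0)
 18  01110100101000→0 (1)
 19  11101001010001→1 (0)
 20  11010010100010→1 (1)
 21  10100101000101→1 (0)
 22  01001010001010→0 (1)
 23  10010100010101→1 (1)
 24  00101000101011→0 (0)
 25  01010001010110→0 (0)
 26  10100010101100→1 (1)
 27  01000101011001→0 (0)
 28  10001010110010→1 (1)
 29  00010101100101→0 (0)
 30  00101011001010→0 (0)
 31  01010110010100→0 (1)
 32  10101100101001→1 (0)
 33  01011001010010→0 (0)
 34  10110010100100→1 (0)
 35  01100101001000→0 (0)
 36  11001010010000→1 (0)
 37  10010100100000→1 (1)
 38  00101001000001→0 (0)
 39  01010010000010→0 (0)
 40  10100100000100→1 (0)
 41  01001000001000→0 (1)
 42  10010000010001→1 (0)
 43  00100000100010→0 (0)
 44  01000001000100→0 (1)
 45  10000010001001→1 (1)
 46  00000100010011→0 (1)
 47  00001000100111→0 (0)
 48  00010001001110→0 (1)
 49  00100010011101→0 (0)
 50  01000100111010→0 (0)
 51  10001001110100→1 (1)
 52  00010011101001→0 (1)
 53  00100111010011→0 (1)
 54  01001110100111→0 (0)
 55  10011101001110→1 (1)
 56  00111010011101→0 (1)
 57  01110100111011→0 (1)
 58  11101001110111→1 (0)
 59  11010011101110→1 (1)
 60  10100111011101→1 (0)
 61  01001110111010→0 (0)
 62  10011101110100→1 (1)
 63  00111011101001→0 (1)
 64  01110111010011→0 (1)
 65  11101110100111→1 (1)
 66  11011101001111→1 (0)
 67  10111010011110→1 (0)
 68  01110100111100→0 (1)
 69  11101001111001→1 (0)
 70  11010011110010→1 (1)
 71  10100111100101→1 (0)
 72  01001111001010→0 (0)
 73  10011110010100→1 (1)
 74  00111100101001→0 (0)
 75  01111001010010→0 (0)
 76  11110010100100→1 (1)
 77  11100101001001→1 (1)
 78  11001010010011→1 (0)
 79  10010100100110→1 (1)
 80  00101001001101→0 (0)
 81  01010010011010→0 (0)
 82  10100100110100→1 (0)
 83  01001001101000→0 (1)
 84  10010011010001→1 (0)
 85  00100110100010→0 (1)
 86  01001101000101→0 (0)
 87  10011010001010→1 (0)
 88  00110100010100→0 (0)
 89  01101000101000→0 (1)
 90  11010001010001→1 (1)
 91  10100010100011→1 (1)
 92  01000101000111→0 (0)
 93  10001010001110→1 (1)
 94  00010100011101→0 (0)
 95  00101000111010→0 (0)
 96  01010001110100→0 (0)
 97  10100011101000→1 (1)
 98  01000111010001→0 (0)
 99  10001110100010→1 (0)
100  00011101000100→0 (0)
101  00111010001000→0 (1)
102  01110100010001→0 (1)
103  11101000100011→1 (0)
104  11010001000110→1 (1)
105  10100010001101→1 (1)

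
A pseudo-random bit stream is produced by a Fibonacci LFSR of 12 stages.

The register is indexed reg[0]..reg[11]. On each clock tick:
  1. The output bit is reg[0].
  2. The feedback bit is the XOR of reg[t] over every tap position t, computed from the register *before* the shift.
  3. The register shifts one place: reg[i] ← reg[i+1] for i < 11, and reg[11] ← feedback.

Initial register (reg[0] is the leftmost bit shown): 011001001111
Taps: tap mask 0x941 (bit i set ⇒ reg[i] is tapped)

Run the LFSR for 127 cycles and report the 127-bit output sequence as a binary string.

tick  register→output (feedback)
  0  011001001111→0 (0)
  1  110010011110→1 (0)
  2  100100111100→1 (1)
  3  001001111001→0 (1)
  4  010011110011→0 (0)
  5  100111100110→1 (0)
  6  001111001100→0 (1)
  7  011110011001→0 (0)
  8  111100110010→1 (0)
  9  111001100100→1 (0)
 10  110011001000→1 (0)
 11  100110010000→1 (1)
 12  001100100001→0 (0)
 13  011001000010→0 (0)
 14  110010000100→1 (1)
 15  100100001001→1 (1)
 16  001000010011→0 (1)
 17  010000100111→0 (0)
 18  100001001110→1 (0)
 19  000010011100→0 (1)
 20  000100111001→0 (1)
 21  001001110011→0 (0)
 22  010011100110→0 (1)
 23  100111001101→1 (1)
 24  001110011011→0 (0)
 25  011100110110→0 (1)
 26  111001101101→1 (0)
 27  110011011010→1 (0)
 28  100110110100→1 (0)
 29  001101101000→0 (0)
 30  011011010000→0 (0)
 31  110110100000→1 (0)
 32  101101000000→1 (1)
 33  011010000001→0 (1)
 34  110100000011→1 (0)
 35  101000000110→1 (1)
 36  010000001101→0 (0)
 37  100000011010→1 (0)
 38  000000110100→0 (1)
 39  000001101001→0 (1)
 40  000011010011→0 (1)
 41  000110100111→0 (0)
 42  001101001110→0 (1)
 43  011010011101→0 (0)
 44  110100111010→1 (1)
 45  101001110101→1 (1)
 46  010011101011→0 (1)
 47  100111010111→1 (0)
 48  001110101110→0 (0)
 49  011101011100→0 (1)
 50  111010111001→1 (0)
 51  110101110010→1 (0)
 52  101011100100→1 (0)
 53  010111001000→0 (1)
 54  101110010001→1 (0)
 55  011100100010→0 (1)
 56  111001000101→1 (0)
 57  110010001010→1 (0)
 58  100100010100→1 (1)
 59  001000101001→0 (1)
 60  010001010011→0 (1)
 61  100010100111→1 (1)
 62  000101001111→0 (0)
 63  001010011110→0 (1)
 64  010100111101→0 (1)
 65  101001111011→1 (0)
 66  010011110110→0 (1)
 67  100111101101→1 (0)
 68  001111011010→0 (1)
 69  011110110101→0 (0)
 70  111101101010→1 (1)
 71  111011010101→1 (0)
 72  110110101010→1 (1)
 73  101101010101→1 (0)
 74  011010101010→0 (0)
 75  110101010100→1 (1)
 76  101010101001→1 (0)
 77  010101010010→0 (0)
 78  101010100100→1 (0)
 79  010101001000→0 (1)
 80  101010010001→1 (0)
 81  010100100010→0 (1)
 82  101001000101→1 (0)
 83  010010001010→0 (1)
 84  100100010101→1 (0)
 85  001000101010→0 (0)
 86  010001010100→0 (0)
 87  100010101000→1 (1)
 88  000101010001→0 (1)
 89  001010100011→0 (0)
 90  010101000110→0 (0)
 91  101010001100→1 (0)
 92  010100011000→0 (1)
 93  101000110001→1 (1)
 94  010001100011→0 (0)
 95  100011000110→1 (1)
 96  000110001101→0 (0)
 97  001100011010→0 (1)
 98  011000110101→0 (0)
 99  110001101010→1 (1)
100  100011010101→1 (0)
101  000110101010→0 (0)
102  001101010100→0 (0)
103  011010101000→0 (0)
104  110101010000→1 (1)
105  101010100001→1 (1)
106  010101000011→0 (1)
107  101010000111→1 (0)
108  010100001110→0 (1)
109  101000011101→1 (1)
110  010000111011→0 (1)
111  100001110111→1 (1)
112  000011101111→0 (1)
113  000111011111→0 (0)
114  001110111110→0 (0)
115  011101111100→0 (0)
116  111011111000→1 (1)
117  110111110001→1 (1)
118  101111100011→1 (1)
119  011111000111→0 (1)
120  111110001111→1 (1)
121  111100011111→1 (1)
122  111000111111→1 (0)
123  110001111110→1 (1)
124  100011111101→1 (0)
125  000111111010→0 (0)
126  001111110100→0 (1)

0110010011110011001000010011100110110100000011010011101011100100010100111101101010101001000101010001100011010101000011101111100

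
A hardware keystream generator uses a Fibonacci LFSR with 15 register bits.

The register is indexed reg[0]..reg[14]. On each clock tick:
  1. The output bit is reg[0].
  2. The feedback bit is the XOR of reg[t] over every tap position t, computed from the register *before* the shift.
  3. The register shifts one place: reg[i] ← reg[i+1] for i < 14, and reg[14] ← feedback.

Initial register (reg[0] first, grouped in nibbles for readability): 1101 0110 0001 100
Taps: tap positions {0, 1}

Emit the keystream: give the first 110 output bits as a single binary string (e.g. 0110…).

k : reg_k → out_k, fb_k
0: 110101100001100 → 1, fb=0
1: 101011000011000 → 1, fb=1
2: 010110000110001 → 0, fb=1
3: 101100001100011 → 1, fb=1
4: 011000011000111 → 0, fb=1
5: 110000110001111 → 1, fb=0
6: 100001100011110 → 1, fb=1
7: 000011000111101 → 0, fb=0
8: 000110001111010 → 0, fb=0
9: 001100011110100 → 0, fb=0
10: 011000111101000 → 0, fb=1
11: 110001111010001 → 1, fb=0
12: 100011110100010 → 1, fb=1
13: 000111101000101 → 0, fb=0
14: 001111010001010 → 0, fb=0
15: 011110100010100 → 0, fb=1
16: 111101000101001 → 1, fb=0
17: 111010001010010 → 1, fb=0
18: 110100010100100 → 1, fb=0
19: 101000101001000 → 1, fb=1
20: 010001010010001 → 0, fb=1
21: 100010100100011 → 1, fb=1
22: 000101001000111 → 0, fb=0
23: 001010010001110 → 0, fb=0
24: 010100100011100 → 0, fb=1
25: 101001000111001 → 1, fb=1
26: 010010001110011 → 0, fb=1
27: 100100011100111 → 1, fb=1
28: 001000111001111 → 0, fb=0
29: 010001110011110 → 0, fb=1
30: 100011100111101 → 1, fb=1
31: 000111001111011 → 0, fb=0
32: 001110011110110 → 0, fb=0
33: 011100111101100 → 0, fb=1
34: 111001111011001 → 1, fb=0
35: 110011110110010 → 1, fb=0
36: 100111101100100 → 1, fb=1
37: 001111011001001 → 0, fb=0
38: 011110110010010 → 0, fb=1
39: 111101100100101 → 1, fb=0
40: 111011001001010 → 1, fb=0
41: 110110010010100 → 1, fb=0
42: 101100100101000 → 1, fb=1
43: 011001001010001 → 0, fb=1
44: 110010010100011 → 1, fb=0
45: 100100101000110 → 1, fb=1
46: 001001010001101 → 0, fb=0
47: 010010100011010 → 0, fb=1
48: 100101000110101 → 1, fb=1
49: 001010001101011 → 0, fb=0
50: 010100011010110 → 0, fb=1
51: 101000110101101 → 1, fb=1
52: 010001101011011 → 0, fb=1
53: 100011010110111 → 1, fb=1
54: 000110101101111 → 0, fb=0
55: 001101011011110 → 0, fb=0
56: 011010110111100 → 0, fb=1
57: 110101101111001 → 1, fb=0
58: 101011011110010 → 1, fb=1
59: 010110111100101 → 0, fb=1
60: 101101111001011 → 1, fb=1
61: 011011110010111 → 0, fb=1
62: 110111100101111 → 1, fb=0
63: 101111001011110 → 1, fb=1
64: 011110010111101 → 0, fb=1
65: 111100101111011 → 1, fb=0
66: 111001011110110 → 1, fb=0
67: 110010111101100 → 1, fb=0
68: 100101111011000 → 1, fb=1
69: 001011110110001 → 0, fb=0
70: 010111101100010 → 0, fb=1
71: 101111011000101 → 1, fb=1
72: 011110110001011 → 0, fb=1
73: 111101100010111 → 1, fb=0
74: 111011000101110 → 1, fb=0
75: 110110001011100 → 1, fb=0
76: 101100010111000 → 1, fb=1
77: 011000101110001 → 0, fb=1
78: 110001011100011 → 1, fb=0
79: 100010111000110 → 1, fb=1
80: 000101110001101 → 0, fb=0
81: 001011100011010 → 0, fb=0
82: 010111000110100 → 0, fb=1
83: 101110001101001 → 1, fb=1
84: 011100011010011 → 0, fb=1
85: 111000110100111 → 1, fb=0
86: 110001101001110 → 1, fb=0
87: 100011010011100 → 1, fb=1
88: 000110100111001 → 0, fb=0
89: 001101001110010 → 0, fb=0
90: 011010011100100 → 0, fb=1
91: 110100111001001 → 1, fb=0
92: 101001110010010 → 1, fb=1
93: 010011100100101 → 0, fb=1
94: 100111001001011 → 1, fb=1
95: 001110010010111 → 0, fb=0
96: 011100100101110 → 0, fb=1
97: 111001001011101 → 1, fb=0
98: 110010010111010 → 1, fb=0
99: 100100101110100 → 1, fb=1
100: 001001011101001 → 0, fb=0
101: 010010111010010 → 0, fb=1
102: 100101110100101 → 1, fb=1
103: 001011101001011 → 0, fb=0
104: 010111010010110 → 0, fb=1
105: 101110100101101 → 1, fb=1
106: 011101001011011 → 0, fb=1
107: 111010010110111 → 1, fb=0
108: 110100101101110 → 1, fb=0
109: 101001011011100 → 1, fb=1

11010110000110001111010001010010001110011110110010010100011010110111100101111011000101110001101001110010010111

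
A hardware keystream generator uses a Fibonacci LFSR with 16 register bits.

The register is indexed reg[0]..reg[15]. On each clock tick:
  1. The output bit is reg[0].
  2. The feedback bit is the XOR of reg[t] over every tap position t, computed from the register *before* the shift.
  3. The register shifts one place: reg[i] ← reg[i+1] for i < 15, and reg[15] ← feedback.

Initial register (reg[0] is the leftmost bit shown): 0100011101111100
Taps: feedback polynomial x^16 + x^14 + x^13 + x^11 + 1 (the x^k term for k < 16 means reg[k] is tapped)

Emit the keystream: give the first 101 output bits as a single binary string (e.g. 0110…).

k : reg_k → out_k, fb_k
0: 0100011101111100 → 0, fb=0
1: 1000111011111000 → 1, fb=0
2: 0001110111110000 → 0, fb=1
3: 0011101111100001 → 0, fb=0
4: 0111011111000010 → 0, fb=1
5: 1110111110000101 → 1, fb=0
6: 1101111100001010 → 1, fb=0
7: 1011111000010100 → 1, fb=1
8: 0111110000101001 → 0, fb=0
9: 1111100001010010 → 1, fb=1
10: 1111000010100101 → 1, fb=0
11: 1110000101001010 → 1, fb=0
12: 1100001010010100 → 1, fb=1
13: 1000010100101001 → 1, fb=1
14: 0000101001010011 → 0, fb=0
15: 0001010010100110 → 0, fb=0
16: 0010100101001100 → 0, fb=1
17: 0101001010011001 → 0, fb=1
18: 1010010100110011 → 1, fb=1
19: 0100101001100111 → 0, fb=0
20: 1001010011001110 → 1, fb=1
21: 0010100110011101 → 0, fb=0
22: 0101001100111010 → 0, fb=0
23: 1010011001110100 → 1, fb=1
24: 0100110011101001 → 0, fb=0
25: 1001100111010010 → 1, fb=1
26: 0011001110100101 → 0, fb=1
27: 0110011101001011 → 0, fb=1
28: 1100111010010111 → 1, fb=0
29: 1001110100101110 → 1, fb=1
30: 0011101001011101 → 0, fb=0
31: 0111010010111010 → 0, fb=0
32: 1110100101110100 → 1, fb=1
33: 1101001011101001 → 1, fb=1
34: 1010010111010011 → 1, fb=1
35: 0100101110100111 → 0, fb=0
36: 1001011101001110 → 1, fb=1
37: 0010111010011101 → 0, fb=0
38: 0101110100111010 → 0, fb=0
39: 1011101001110100 → 1, fb=1
40: 0111010011101001 → 0, fb=0
41: 1110100111010010 → 1, fb=1
42: 1101001110100101 → 1, fb=0
43: 1010011101001010 → 1, fb=0
44: 0100111010010100 → 0, fb=0
45: 1001110100101000 → 1, fb=1
46: 0011101001010001 → 0, fb=1
47: 0111010010100011 → 0, fb=1
48: 1110100101000111 → 1, fb=1
49: 1101001010001111 → 1, fb=1
50: 1010010100011111 → 1, fb=0
51: 0100101000111110 → 0, fb=1
52: 1001010001111101 → 1, fb=1
53: 0010100011111011 → 0, fb=0
54: 0101000111110110 → 0, fb=1
55: 1010001111101101 → 1, fb=0
56: 0100011111011010 → 0, fb=0
57: 1000111110110100 → 1, fb=1
58: 0001111101101001 → 0, fb=0
59: 0011111011010010 → 0, fb=0
60: 0111110110100100 → 0, fb=1
61: 1111101101001001 → 1, fb=1
62: 1111011010010011 → 1, fb=1
63: 1110110100100111 → 1, fb=1
64: 1101101001001111 → 1, fb=1
65: 1011010010011111 → 1, fb=0
66: 0110100100111110 → 0, fb=1
67: 1101001001111101 → 1, fb=1
68: 1010010011111011 → 1, fb=1
69: 0100100111110111 → 0, fb=1
70: 1001001111101111 → 1, fb=1
71: 0010011111011111 → 0, fb=1
72: 0100111110111111 → 0, fb=1
73: 1001111101111111 → 1, fb=0
74: 0011111011111110 → 0, fb=1
75: 0111110111111101 → 0, fb=0
76: 1111101111111010 → 1, fb=1
77: 1111011111110101 → 1, fb=1
78: 1110111111101011 → 1, fb=0
79: 1101111111010110 → 1, fb=0
80: 1011111110101100 → 1, fb=0
81: 0111111101011000 → 0, fb=1
82: 1111111010110001 → 1, fb=0
83: 1111110101100010 → 1, fb=0
84: 1111101011000100 → 1, fb=0
85: 1111010110001000 → 1, fb=1
86: 1110101100010001 → 1, fb=0
87: 1101011000100010 → 1, fb=0
88: 1010110001000100 → 1, fb=0
89: 0101100010001000 → 0, fb=0
90: 1011000100010000 → 1, fb=0
91: 0110001000100000 → 0, fb=0
92: 1100010001000000 → 1, fb=1
93: 1000100010000001 → 1, fb=1
94: 0001000100000011 → 0, fb=1
95: 0010001000000111 → 0, fb=0
96: 0100010000001110 → 0, fb=0
97: 1000100000011100 → 1, fb=1
98: 0001000000111001 → 0, fb=1
99: 0010000001110011 → 0, fb=0
100: 0100000011100110 → 0, fb=0

01000111011111000010100101001100111010010111010011101001010001111101101001001111101111111010110001000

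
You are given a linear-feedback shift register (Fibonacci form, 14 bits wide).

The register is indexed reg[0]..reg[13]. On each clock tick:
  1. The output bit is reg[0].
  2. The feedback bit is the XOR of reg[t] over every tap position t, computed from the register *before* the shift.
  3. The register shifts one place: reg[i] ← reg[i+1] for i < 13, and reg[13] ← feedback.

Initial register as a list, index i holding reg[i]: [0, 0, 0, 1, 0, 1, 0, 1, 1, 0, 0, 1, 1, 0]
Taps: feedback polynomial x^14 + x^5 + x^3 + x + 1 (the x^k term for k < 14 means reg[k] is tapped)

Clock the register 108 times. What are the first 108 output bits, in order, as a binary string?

tick  register→output (feedback)
  0  00010101100110→0 (0)
  1  00101011001100→0 (0)
  2  01010110011000→0 (1)
  3  10101100110001→1 (0)
  4  01011001100010→0 (0)
  5  10110011000100→1 (0)
  6  01100110001000→0 (0)
  7  11001100010000→1 (1)
  8  10011000100001→1 (0)
  9  00110001000010→0 (1)
 10  01100010000101→0 (1)
 11  11000100001011→1 (1)
 12  10001000010111→1 (1)
 13  00010000101111→0 (1)
 14  00100001011111→0 (0)
 15  01000010111110→0 (1)
 16  10000101111101→1 (0)
 17  00001011111010→0 (0)
 18  00010111110100→0 (0)
 19  00101111101000→0 (1)
 20  01011111010001→0 (1)
 21  10111110100011→1 (1)
 22  01111101000111→0 (1)
 23  11111010001111→1 (1)
 24  11110100011111→1 (0)
 25  11101000111110→1 (0)
 26  11010001111100→1 (1)
 27  10100011111001→1 (1)
 28  01000111110011→0 (0)
 29  10001111100110→1 (0)
 30  00011111001100→0 (0)
 31  00111110011000→0 (0)
 32  01111100110000→0 (1)
 33  11111001100001→1 (1)
 34  11110011000011→1 (1)
 35  11100110000111→1 (1)
 36  11001100001111→1 (1)
 37  10011000011111→1 (0)
 38  00110000111110→0 (1)
 39  01100001111101→0 (1)
 40  11000011111011→1 (0)
 41  10000111110110→1 (0)
 42  00001111101100→0 (1)
 43  00011111011001→0 (0)
 44  00111110110010→0 (0)
 45  01111101100100→0 (1)
 46  11111011001001→1 (1)
 47  11110110010011→1 (0)
 48  11101100100110→1 (1)
 49  11011001001101→1 (1)
 50  10110010011011→1 (0)
 51  01100100110110→0 (0)
 52  11001001101100→1 (0)
 53  10010011011000→1 (0)
 54  00100110110000→0 (1)
 55  01001101100001→0 (0)
 56  10011011000010→1 (0)
 57  00110110000100→0 (0)
 58  01101100001000→0 (0)
 59  11011000010000→1 (1)
 60  10110000100001→1 (0)
 61  01100001000010→0 (1)
 62  11000010000101→1 (0)
 63  10000100001010→1 (0)
 64  00001000010100→0 (0)
 65  00010000101000→0 (1)
 66  00100001010001→0 (0)
 67  01000010100010→0 (1)
 68  10000101000101→1 (0)
 69  00001010001010→0 (0)
 70  00010100010100→0 (0)
 71  00101000101000→0 (0)
 72  01010001010000→0 (0)
 73  10100010100000→1 (1)
 74  01000101000001→0 (0)
 75  10001010000010→1 (1)
 76  00010100000101→0 (0)
 77  00101000001010→0 (0)
 78  01010000010100→0 (0)
 79  10100000101000→1 (1)
 80  01000001010001→0 (1)
 81  10000010100011→1 (1)
 82  00000101000111→0 (1)
 83  00001010001111→0 (0)
 84  00010100011110→0 (0)
 85  00101000111100→0 (0)
 86  01010001111000→0 (0)
 87  10100011110000→1 (1)
 88  01000111100001→0 (0)
 89  10001111000010→1 (0)
 90  00011110000100→0 (0)
 91  00111100001000→0 (0)
 92  01111000010000→0 (0)
 93  11110000100000→1 (1)
 94  11100001000001→1 (0)
 95  11000010000010→1 (0)
 96  10000100000100→1 (0)
 97  00001000001000→0 (0)
 98  00010000010000→0 (1)
 99  00100000100001→0 (0)
100  01000001000010→0 (1)
101  10000010000101→1 (1)
102  00000100001011→0 (1)
103  00001000010111→0 (0)
104  00010000101110→0 (1)
105  00100001011101→0 (0)
106  01000010111010→0 (1)
107  10000101110101→1 (0)

000101011001100010000101111101000111110011000011111011001001101100001000010100010100000101000111100001000001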